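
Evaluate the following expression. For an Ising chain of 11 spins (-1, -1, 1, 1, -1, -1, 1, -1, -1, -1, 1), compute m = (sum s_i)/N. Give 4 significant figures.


Step 1: Count up spins (+1): 4, down spins (-1): 7
Step 2: Total magnetization M = 4 - 7 = -3
Step 3: m = M/N = -3/11 = -0.2727

-0.2727


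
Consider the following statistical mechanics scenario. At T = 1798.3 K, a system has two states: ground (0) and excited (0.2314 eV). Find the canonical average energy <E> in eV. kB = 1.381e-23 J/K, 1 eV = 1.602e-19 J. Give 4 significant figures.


Step 1: beta*E = 0.2314*1.602e-19/(1.381e-23*1798.3) = 1.493
Step 2: exp(-beta*E) = 0.2248
Step 3: <E> = 0.2314*0.2248/(1+0.2248) = 0.04247 eV

0.04247


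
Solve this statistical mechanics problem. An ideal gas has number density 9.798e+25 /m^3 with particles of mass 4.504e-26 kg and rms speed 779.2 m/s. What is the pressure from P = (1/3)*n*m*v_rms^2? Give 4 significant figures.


Step 1: v_rms^2 = 779.2^2 = 6.072e+05
Step 2: n*m = 9.798e+25*4.504e-26 = 4.413
Step 3: P = (1/3)*4.413*6.072e+05 = 8.931e+05 Pa

8.931e+05


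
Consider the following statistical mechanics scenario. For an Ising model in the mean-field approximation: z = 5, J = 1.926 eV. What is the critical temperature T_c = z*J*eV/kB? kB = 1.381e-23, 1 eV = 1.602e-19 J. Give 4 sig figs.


Step 1: z*J = 5*1.926 = 9.63 eV
Step 2: Convert to Joules: 9.63*1.602e-19 = 1.543e-18 J
Step 3: T_c = 1.543e-18 / 1.381e-23 = 1.117e+05 K

1.117e+05


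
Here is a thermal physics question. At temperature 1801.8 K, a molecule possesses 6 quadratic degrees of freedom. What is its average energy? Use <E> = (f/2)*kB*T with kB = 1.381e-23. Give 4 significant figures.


Step 1: f/2 = 6/2 = 3
Step 2: kB*T = 1.381e-23 * 1801.8 = 2.488e-20
Step 3: <E> = 3 * 2.488e-20 = 7.465e-20 J

7.465e-20


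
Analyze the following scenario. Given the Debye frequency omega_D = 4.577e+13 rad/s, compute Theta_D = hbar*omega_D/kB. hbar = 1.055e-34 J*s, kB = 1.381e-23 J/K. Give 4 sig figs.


Step 1: hbar*omega_D = 1.055e-34 * 4.577e+13 = 4.829e-21 J
Step 2: Theta_D = 4.829e-21 / 1.381e-23
Step 3: Theta_D = 349.7 K

349.7


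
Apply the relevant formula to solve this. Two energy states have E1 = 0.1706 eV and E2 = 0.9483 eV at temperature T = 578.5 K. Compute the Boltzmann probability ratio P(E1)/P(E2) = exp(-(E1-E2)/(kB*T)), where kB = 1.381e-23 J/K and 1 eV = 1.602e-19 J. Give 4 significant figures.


Step 1: Compute energy difference dE = E1 - E2 = 0.1706 - 0.9483 = -0.7777 eV
Step 2: Convert to Joules: dE_J = -0.7777 * 1.602e-19 = -1.246e-19 J
Step 3: Compute exponent = -dE_J / (kB * T) = -(-1.246e-19) / (1.381e-23 * 578.5) = 15.59
Step 4: P(E1)/P(E2) = exp(15.59) = 5.925e+06

5.925e+06


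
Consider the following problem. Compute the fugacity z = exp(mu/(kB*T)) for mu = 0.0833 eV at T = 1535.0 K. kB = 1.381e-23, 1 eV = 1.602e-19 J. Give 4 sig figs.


Step 1: Convert mu to Joules: 0.0833*1.602e-19 = 1.334e-20 J
Step 2: kB*T = 1.381e-23*1535.0 = 2.12e-20 J
Step 3: mu/(kB*T) = 0.6295
Step 4: z = exp(0.6295) = 1.877

1.877


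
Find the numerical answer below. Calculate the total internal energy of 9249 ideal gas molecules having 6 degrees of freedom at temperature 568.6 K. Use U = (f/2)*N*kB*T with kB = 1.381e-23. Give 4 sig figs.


Step 1: f/2 = 6/2 = 3.0
Step 2: N*kB*T = 9249*1.381e-23*568.6 = 7.263e-17
Step 3: U = 3.0 * 7.263e-17 = 2.179e-16 J

2.179e-16


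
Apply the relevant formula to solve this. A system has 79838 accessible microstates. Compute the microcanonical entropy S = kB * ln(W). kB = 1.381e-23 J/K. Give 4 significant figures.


Step 1: ln(W) = ln(79838) = 11.29
Step 2: S = kB * ln(W) = 1.381e-23 * 11.29
Step 3: S = 1.559e-22 J/K

1.559e-22


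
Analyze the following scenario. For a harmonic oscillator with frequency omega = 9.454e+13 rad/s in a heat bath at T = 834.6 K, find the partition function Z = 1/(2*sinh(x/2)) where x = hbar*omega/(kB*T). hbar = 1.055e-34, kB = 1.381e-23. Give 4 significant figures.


Step 1: Compute x = hbar*omega/(kB*T) = 1.055e-34*9.454e+13/(1.381e-23*834.6) = 0.8654
Step 2: x/2 = 0.4327
Step 3: sinh(x/2) = 0.4463
Step 4: Z = 1/(2*0.4463) = 1.12

1.12


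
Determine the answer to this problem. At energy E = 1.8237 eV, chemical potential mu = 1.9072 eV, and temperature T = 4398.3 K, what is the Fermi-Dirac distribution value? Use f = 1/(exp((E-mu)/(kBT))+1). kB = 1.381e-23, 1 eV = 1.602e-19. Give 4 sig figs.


Step 1: (E - mu) = 1.8237 - 1.9072 = -0.0835 eV
Step 2: Convert: (E-mu)*eV = -1.338e-20 J
Step 3: x = (E-mu)*eV/(kB*T) = -0.2202
Step 4: f = 1/(exp(-0.2202)+1) = 0.5548

0.5548


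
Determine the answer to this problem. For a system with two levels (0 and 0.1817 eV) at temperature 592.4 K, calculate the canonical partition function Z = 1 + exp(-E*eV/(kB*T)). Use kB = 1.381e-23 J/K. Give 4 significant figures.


Step 1: Compute beta*E = E*eV/(kB*T) = 0.1817*1.602e-19/(1.381e-23*592.4) = 3.558
Step 2: exp(-beta*E) = exp(-3.558) = 0.0285
Step 3: Z = 1 + 0.0285 = 1.028

1.028


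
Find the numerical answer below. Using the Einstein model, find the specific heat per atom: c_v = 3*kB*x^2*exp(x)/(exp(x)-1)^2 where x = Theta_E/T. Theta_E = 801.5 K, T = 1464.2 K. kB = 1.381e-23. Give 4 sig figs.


Step 1: x = Theta_E/T = 801.5/1464.2 = 0.5474
Step 2: x^2 = 0.2996
Step 3: exp(x) = 1.729
Step 4: c_v = 3*1.381e-23*0.2996*1.729/(1.729-1)^2 = 4.041e-23

4.041e-23


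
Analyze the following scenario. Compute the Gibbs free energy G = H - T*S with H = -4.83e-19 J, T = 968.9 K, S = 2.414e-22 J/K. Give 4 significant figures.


Step 1: T*S = 968.9 * 2.414e-22 = 2.339e-19 J
Step 2: G = H - T*S = -4.83e-19 - 2.339e-19
Step 3: G = -7.169e-19 J

-7.169e-19


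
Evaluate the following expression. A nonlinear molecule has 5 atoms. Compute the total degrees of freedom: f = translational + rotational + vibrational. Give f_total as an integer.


Step 1: Translational DOF = 3
Step 2: Rotational DOF (nonlinear) = 3
Step 3: Vibrational DOF = 3*5 - 6 = 9
Step 4: Total = 3 + 3 + 9 = 15

15


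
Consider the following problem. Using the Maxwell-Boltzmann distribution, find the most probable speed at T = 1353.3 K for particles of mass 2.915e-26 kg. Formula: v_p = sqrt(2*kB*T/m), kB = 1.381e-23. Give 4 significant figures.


Step 1: Numerator = 2*kB*T = 2*1.381e-23*1353.3 = 3.738e-20
Step 2: Ratio = 3.738e-20 / 2.915e-26 = 1.282e+06
Step 3: v_p = sqrt(1.282e+06) = 1132 m/s

1132


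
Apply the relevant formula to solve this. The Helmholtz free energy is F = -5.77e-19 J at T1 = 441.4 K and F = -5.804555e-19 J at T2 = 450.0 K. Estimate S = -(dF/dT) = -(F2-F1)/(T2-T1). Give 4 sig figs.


Step 1: dF = F2 - F1 = -5.804555e-19 - (-5.77e-19) = -3.4555e-21 J
Step 2: dT = T2 - T1 = 450.0 - 441.4 = 8.6 K
Step 3: S = -dF/dT = -(-3.4555e-21)/8.6 = 4.018e-22 J/K

4.018e-22


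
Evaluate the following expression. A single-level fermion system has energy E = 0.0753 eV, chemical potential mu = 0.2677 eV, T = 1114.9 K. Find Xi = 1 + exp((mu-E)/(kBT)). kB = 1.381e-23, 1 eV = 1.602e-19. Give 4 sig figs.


Step 1: (mu - E) = 0.2677 - 0.0753 = 0.1924 eV
Step 2: x = (mu-E)*eV/(kB*T) = 0.1924*1.602e-19/(1.381e-23*1114.9) = 2.002
Step 3: exp(x) = 7.403
Step 4: Xi = 1 + 7.403 = 8.403

8.403


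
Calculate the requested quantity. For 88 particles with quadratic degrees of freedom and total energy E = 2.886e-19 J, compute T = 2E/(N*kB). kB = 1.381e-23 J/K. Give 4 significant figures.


Step 1: Numerator = 2*E = 2*2.886e-19 = 5.772e-19 J
Step 2: Denominator = N*kB = 88*1.381e-23 = 1.215e-21
Step 3: T = 5.772e-19 / 1.215e-21 = 475 K

475


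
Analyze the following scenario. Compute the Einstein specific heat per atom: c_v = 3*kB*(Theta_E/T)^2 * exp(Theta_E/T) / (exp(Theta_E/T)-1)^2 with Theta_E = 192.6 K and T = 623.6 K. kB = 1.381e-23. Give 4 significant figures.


Step 1: x = Theta_E/T = 192.6/623.6 = 0.3089
Step 2: x^2 = 0.09539
Step 3: exp(x) = 1.362
Step 4: c_v = 3*1.381e-23*0.09539*1.362/(1.362-1)^2 = 4.11e-23

4.11e-23


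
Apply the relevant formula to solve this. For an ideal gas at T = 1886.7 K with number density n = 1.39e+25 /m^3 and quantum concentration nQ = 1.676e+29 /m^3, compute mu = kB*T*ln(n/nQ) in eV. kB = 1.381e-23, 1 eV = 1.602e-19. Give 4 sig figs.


Step 1: n/nQ = 1.39e+25/1.676e+29 = 8.294e-05
Step 2: ln(n/nQ) = -9.397
Step 3: mu = kB*T*ln(n/nQ) = 2.606e-20*-9.397 = -2.449e-19 J
Step 4: Convert to eV: -2.449e-19/1.602e-19 = -1.528 eV

-1.528


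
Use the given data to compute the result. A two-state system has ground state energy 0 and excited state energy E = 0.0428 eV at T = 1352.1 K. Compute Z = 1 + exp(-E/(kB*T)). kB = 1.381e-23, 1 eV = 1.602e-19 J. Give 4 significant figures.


Step 1: Compute beta*E = E*eV/(kB*T) = 0.0428*1.602e-19/(1.381e-23*1352.1) = 0.3672
Step 2: exp(-beta*E) = exp(-0.3672) = 0.6927
Step 3: Z = 1 + 0.6927 = 1.693

1.693


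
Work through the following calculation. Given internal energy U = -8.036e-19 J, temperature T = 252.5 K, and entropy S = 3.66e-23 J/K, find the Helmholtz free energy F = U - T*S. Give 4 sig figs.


Step 1: T*S = 252.5 * 3.66e-23 = 9.241e-21 J
Step 2: F = U - T*S = -8.036e-19 - 9.241e-21
Step 3: F = -8.128e-19 J

-8.128e-19


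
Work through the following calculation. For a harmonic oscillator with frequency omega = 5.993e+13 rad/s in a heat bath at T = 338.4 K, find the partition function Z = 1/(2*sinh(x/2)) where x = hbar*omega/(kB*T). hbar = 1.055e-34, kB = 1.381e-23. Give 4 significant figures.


Step 1: Compute x = hbar*omega/(kB*T) = 1.055e-34*5.993e+13/(1.381e-23*338.4) = 1.353
Step 2: x/2 = 0.6765
Step 3: sinh(x/2) = 0.7292
Step 4: Z = 1/(2*0.7292) = 0.6856

0.6856


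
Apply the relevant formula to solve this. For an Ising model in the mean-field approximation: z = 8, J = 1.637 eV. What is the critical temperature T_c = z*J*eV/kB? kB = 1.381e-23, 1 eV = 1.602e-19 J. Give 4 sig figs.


Step 1: z*J = 8*1.637 = 13.1 eV
Step 2: Convert to Joules: 13.1*1.602e-19 = 2.098e-18 J
Step 3: T_c = 2.098e-18 / 1.381e-23 = 1.519e+05 K

1.519e+05


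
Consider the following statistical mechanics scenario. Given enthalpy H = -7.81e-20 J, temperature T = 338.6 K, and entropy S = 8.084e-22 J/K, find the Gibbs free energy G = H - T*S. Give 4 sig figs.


Step 1: T*S = 338.6 * 8.084e-22 = 2.737e-19 J
Step 2: G = H - T*S = -7.81e-20 - 2.737e-19
Step 3: G = -3.518e-19 J

-3.518e-19


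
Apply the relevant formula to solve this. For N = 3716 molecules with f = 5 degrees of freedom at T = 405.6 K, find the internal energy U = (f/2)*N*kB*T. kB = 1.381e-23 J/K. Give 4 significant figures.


Step 1: f/2 = 5/2 = 2.5
Step 2: N*kB*T = 3716*1.381e-23*405.6 = 2.081e-17
Step 3: U = 2.5 * 2.081e-17 = 5.204e-17 J

5.204e-17


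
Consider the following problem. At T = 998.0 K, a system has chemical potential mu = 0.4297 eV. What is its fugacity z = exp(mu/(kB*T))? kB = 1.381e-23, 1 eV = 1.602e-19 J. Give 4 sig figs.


Step 1: Convert mu to Joules: 0.4297*1.602e-19 = 6.884e-20 J
Step 2: kB*T = 1.381e-23*998.0 = 1.378e-20 J
Step 3: mu/(kB*T) = 4.995
Step 4: z = exp(4.995) = 147.6

147.6


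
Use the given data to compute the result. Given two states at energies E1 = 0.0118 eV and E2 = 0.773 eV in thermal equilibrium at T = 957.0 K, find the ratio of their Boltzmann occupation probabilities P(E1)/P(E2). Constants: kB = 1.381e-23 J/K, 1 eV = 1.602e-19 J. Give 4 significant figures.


Step 1: Compute energy difference dE = E1 - E2 = 0.0118 - 0.773 = -0.7612 eV
Step 2: Convert to Joules: dE_J = -0.7612 * 1.602e-19 = -1.219e-19 J
Step 3: Compute exponent = -dE_J / (kB * T) = -(-1.219e-19) / (1.381e-23 * 957.0) = 9.227
Step 4: P(E1)/P(E2) = exp(9.227) = 1.017e+04

1.017e+04


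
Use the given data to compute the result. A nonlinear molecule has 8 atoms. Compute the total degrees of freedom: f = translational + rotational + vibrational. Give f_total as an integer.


Step 1: Translational DOF = 3
Step 2: Rotational DOF (nonlinear) = 3
Step 3: Vibrational DOF = 3*8 - 6 = 18
Step 4: Total = 3 + 3 + 18 = 24

24


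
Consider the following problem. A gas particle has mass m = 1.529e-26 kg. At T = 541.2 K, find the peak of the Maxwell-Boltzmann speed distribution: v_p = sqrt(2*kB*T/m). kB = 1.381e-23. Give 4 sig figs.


Step 1: Numerator = 2*kB*T = 2*1.381e-23*541.2 = 1.495e-20
Step 2: Ratio = 1.495e-20 / 1.529e-26 = 9.776e+05
Step 3: v_p = sqrt(9.776e+05) = 988.8 m/s

988.8


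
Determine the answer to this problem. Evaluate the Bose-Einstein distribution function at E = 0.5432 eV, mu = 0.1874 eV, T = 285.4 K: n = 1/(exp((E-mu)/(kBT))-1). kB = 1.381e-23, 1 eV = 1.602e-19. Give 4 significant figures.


Step 1: (E - mu) = 0.3558 eV
Step 2: x = (E-mu)*eV/(kB*T) = 0.3558*1.602e-19/(1.381e-23*285.4) = 14.46
Step 3: exp(x) = 1.908e+06
Step 4: n = 1/(exp(x)-1) = 5.24e-07

5.24e-07


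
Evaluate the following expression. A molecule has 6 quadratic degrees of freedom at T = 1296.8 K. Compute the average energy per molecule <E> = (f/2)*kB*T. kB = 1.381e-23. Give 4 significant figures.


Step 1: f/2 = 6/2 = 3
Step 2: kB*T = 1.381e-23 * 1296.8 = 1.791e-20
Step 3: <E> = 3 * 1.791e-20 = 5.373e-20 J

5.373e-20


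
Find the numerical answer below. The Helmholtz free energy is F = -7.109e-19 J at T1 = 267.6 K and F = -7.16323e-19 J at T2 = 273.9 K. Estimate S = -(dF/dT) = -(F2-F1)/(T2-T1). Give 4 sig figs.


Step 1: dF = F2 - F1 = -7.16323e-19 - (-7.109e-19) = -5.423e-21 J
Step 2: dT = T2 - T1 = 273.9 - 267.6 = 6.3 K
Step 3: S = -dF/dT = -(-5.423e-21)/6.3 = 8.608e-22 J/K

8.608e-22


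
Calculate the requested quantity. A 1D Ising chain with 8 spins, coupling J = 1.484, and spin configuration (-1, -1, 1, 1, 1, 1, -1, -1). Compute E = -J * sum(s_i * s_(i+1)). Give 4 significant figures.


Step 1: Nearest-neighbor products: 1, -1, 1, 1, 1, -1, 1
Step 2: Sum of products = 3
Step 3: E = -1.484 * 3 = -4.452

-4.452


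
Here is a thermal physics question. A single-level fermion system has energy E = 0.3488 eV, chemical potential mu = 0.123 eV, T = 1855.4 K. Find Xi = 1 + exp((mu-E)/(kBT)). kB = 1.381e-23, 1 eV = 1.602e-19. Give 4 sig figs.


Step 1: (mu - E) = 0.123 - 0.3488 = -0.2258 eV
Step 2: x = (mu-E)*eV/(kB*T) = -0.2258*1.602e-19/(1.381e-23*1855.4) = -1.412
Step 3: exp(x) = 0.2437
Step 4: Xi = 1 + 0.2437 = 1.244

1.244


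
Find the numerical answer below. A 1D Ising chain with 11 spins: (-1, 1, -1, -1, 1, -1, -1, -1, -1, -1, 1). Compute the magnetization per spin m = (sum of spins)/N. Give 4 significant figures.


Step 1: Count up spins (+1): 3, down spins (-1): 8
Step 2: Total magnetization M = 3 - 8 = -5
Step 3: m = M/N = -5/11 = -0.4545

-0.4545


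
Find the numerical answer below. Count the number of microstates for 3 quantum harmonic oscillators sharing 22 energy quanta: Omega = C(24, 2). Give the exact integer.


Step 1: Use binomial coefficient C(24, 2)
Step 2: Numerator = 24! / 22!
Step 3: Denominator = 2!
Step 4: Omega = 276

276


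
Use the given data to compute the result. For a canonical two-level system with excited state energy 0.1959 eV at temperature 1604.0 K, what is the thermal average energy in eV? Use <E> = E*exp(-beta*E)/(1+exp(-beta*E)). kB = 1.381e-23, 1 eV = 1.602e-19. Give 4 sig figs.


Step 1: beta*E = 0.1959*1.602e-19/(1.381e-23*1604.0) = 1.417
Step 2: exp(-beta*E) = 0.2425
Step 3: <E> = 0.1959*0.2425/(1+0.2425) = 0.03823 eV

0.03823


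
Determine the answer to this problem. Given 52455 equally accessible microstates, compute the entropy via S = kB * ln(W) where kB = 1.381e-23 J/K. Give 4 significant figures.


Step 1: ln(W) = ln(52455) = 10.87
Step 2: S = kB * ln(W) = 1.381e-23 * 10.87
Step 3: S = 1.501e-22 J/K

1.501e-22


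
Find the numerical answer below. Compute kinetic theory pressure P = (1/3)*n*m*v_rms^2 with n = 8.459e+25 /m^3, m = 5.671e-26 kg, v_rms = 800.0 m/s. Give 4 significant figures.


Step 1: v_rms^2 = 800.0^2 = 6.4e+05
Step 2: n*m = 8.459e+25*5.671e-26 = 4.797
Step 3: P = (1/3)*4.797*6.4e+05 = 1.023e+06 Pa

1.023e+06


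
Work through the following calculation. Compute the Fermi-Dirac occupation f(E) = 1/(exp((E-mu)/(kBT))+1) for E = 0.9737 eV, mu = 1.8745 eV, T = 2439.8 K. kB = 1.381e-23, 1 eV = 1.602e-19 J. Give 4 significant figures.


Step 1: (E - mu) = 0.9737 - 1.8745 = -0.9008 eV
Step 2: Convert: (E-mu)*eV = -1.443e-19 J
Step 3: x = (E-mu)*eV/(kB*T) = -4.283
Step 4: f = 1/(exp(-4.283)+1) = 0.9864

0.9864


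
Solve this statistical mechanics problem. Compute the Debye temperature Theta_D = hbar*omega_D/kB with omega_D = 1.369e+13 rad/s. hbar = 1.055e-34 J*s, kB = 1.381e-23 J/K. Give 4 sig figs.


Step 1: hbar*omega_D = 1.055e-34 * 1.369e+13 = 1.444e-21 J
Step 2: Theta_D = 1.444e-21 / 1.381e-23
Step 3: Theta_D = 104.6 K

104.6


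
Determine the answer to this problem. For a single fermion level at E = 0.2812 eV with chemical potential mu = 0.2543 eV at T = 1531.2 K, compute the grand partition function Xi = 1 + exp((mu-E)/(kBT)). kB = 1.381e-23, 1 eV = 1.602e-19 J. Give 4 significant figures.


Step 1: (mu - E) = 0.2543 - 0.2812 = -0.0269 eV
Step 2: x = (mu-E)*eV/(kB*T) = -0.0269*1.602e-19/(1.381e-23*1531.2) = -0.2038
Step 3: exp(x) = 0.8156
Step 4: Xi = 1 + 0.8156 = 1.816

1.816


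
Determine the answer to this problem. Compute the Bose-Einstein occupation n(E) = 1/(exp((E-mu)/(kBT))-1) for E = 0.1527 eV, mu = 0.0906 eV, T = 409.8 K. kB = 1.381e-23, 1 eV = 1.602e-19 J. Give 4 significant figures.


Step 1: (E - mu) = 0.0621 eV
Step 2: x = (E-mu)*eV/(kB*T) = 0.0621*1.602e-19/(1.381e-23*409.8) = 1.758
Step 3: exp(x) = 5.8
Step 4: n = 1/(exp(x)-1) = 0.2083

0.2083


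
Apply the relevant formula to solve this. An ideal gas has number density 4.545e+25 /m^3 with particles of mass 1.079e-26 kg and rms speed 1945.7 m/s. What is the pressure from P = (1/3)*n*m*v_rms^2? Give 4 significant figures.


Step 1: v_rms^2 = 1945.7^2 = 3.786e+06
Step 2: n*m = 4.545e+25*1.079e-26 = 0.4904
Step 3: P = (1/3)*0.4904*3.786e+06 = 6.189e+05 Pa

6.189e+05


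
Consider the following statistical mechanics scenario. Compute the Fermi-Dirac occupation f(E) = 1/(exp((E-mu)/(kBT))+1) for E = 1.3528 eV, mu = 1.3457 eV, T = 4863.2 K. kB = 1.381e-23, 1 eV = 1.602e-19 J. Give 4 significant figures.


Step 1: (E - mu) = 1.3528 - 1.3457 = 0.0071 eV
Step 2: Convert: (E-mu)*eV = 1.137e-21 J
Step 3: x = (E-mu)*eV/(kB*T) = 0.01694
Step 4: f = 1/(exp(0.01694)+1) = 0.4958

0.4958


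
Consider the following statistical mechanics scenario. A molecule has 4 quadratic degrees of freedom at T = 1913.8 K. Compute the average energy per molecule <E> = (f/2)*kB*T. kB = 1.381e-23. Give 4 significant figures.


Step 1: f/2 = 4/2 = 2
Step 2: kB*T = 1.381e-23 * 1913.8 = 2.643e-20
Step 3: <E> = 2 * 2.643e-20 = 5.286e-20 J

5.286e-20


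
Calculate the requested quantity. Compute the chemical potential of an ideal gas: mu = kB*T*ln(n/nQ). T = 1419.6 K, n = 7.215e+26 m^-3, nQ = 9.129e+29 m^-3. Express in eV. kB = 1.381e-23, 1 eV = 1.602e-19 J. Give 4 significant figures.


Step 1: n/nQ = 7.215e+26/9.129e+29 = 0.0007903
Step 2: ln(n/nQ) = -7.143
Step 3: mu = kB*T*ln(n/nQ) = 1.96e-20*-7.143 = -1.4e-19 J
Step 4: Convert to eV: -1.4e-19/1.602e-19 = -0.8741 eV

-0.8741


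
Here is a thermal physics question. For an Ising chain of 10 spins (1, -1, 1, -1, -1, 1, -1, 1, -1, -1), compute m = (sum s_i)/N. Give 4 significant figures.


Step 1: Count up spins (+1): 4, down spins (-1): 6
Step 2: Total magnetization M = 4 - 6 = -2
Step 3: m = M/N = -2/10 = -0.2

-0.2


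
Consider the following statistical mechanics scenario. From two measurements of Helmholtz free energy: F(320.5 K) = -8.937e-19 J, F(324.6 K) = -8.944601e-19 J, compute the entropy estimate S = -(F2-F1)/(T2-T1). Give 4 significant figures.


Step 1: dF = F2 - F1 = -8.944601e-19 - (-8.937e-19) = -7.601e-22 J
Step 2: dT = T2 - T1 = 324.6 - 320.5 = 4.1 K
Step 3: S = -dF/dT = -(-7.601e-22)/4.1 = 1.854e-22 J/K

1.854e-22


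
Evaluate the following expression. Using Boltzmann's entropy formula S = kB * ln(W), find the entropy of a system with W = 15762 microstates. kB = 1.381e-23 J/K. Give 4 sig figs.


Step 1: ln(W) = ln(15762) = 9.665
Step 2: S = kB * ln(W) = 1.381e-23 * 9.665
Step 3: S = 1.335e-22 J/K

1.335e-22


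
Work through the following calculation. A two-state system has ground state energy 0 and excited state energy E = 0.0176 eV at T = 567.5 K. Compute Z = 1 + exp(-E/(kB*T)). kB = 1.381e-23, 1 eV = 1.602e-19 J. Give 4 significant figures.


Step 1: Compute beta*E = E*eV/(kB*T) = 0.0176*1.602e-19/(1.381e-23*567.5) = 0.3598
Step 2: exp(-beta*E) = exp(-0.3598) = 0.6978
Step 3: Z = 1 + 0.6978 = 1.698

1.698


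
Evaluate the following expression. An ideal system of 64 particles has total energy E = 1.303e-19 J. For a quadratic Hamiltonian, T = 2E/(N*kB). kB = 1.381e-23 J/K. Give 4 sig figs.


Step 1: Numerator = 2*E = 2*1.303e-19 = 2.606e-19 J
Step 2: Denominator = N*kB = 64*1.381e-23 = 8.838e-22
Step 3: T = 2.606e-19 / 8.838e-22 = 294.8 K

294.8


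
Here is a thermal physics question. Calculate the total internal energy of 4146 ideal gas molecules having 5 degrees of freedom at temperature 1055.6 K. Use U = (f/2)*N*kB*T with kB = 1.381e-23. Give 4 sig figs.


Step 1: f/2 = 5/2 = 2.5
Step 2: N*kB*T = 4146*1.381e-23*1055.6 = 6.044e-17
Step 3: U = 2.5 * 6.044e-17 = 1.511e-16 J

1.511e-16


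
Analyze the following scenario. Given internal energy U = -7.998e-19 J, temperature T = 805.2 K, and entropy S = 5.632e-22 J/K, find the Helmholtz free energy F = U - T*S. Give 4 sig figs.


Step 1: T*S = 805.2 * 5.632e-22 = 4.535e-19 J
Step 2: F = U - T*S = -7.998e-19 - 4.535e-19
Step 3: F = -1.253e-18 J

-1.253e-18


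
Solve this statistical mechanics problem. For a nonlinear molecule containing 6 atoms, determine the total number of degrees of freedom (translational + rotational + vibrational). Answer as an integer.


Step 1: Translational DOF = 3
Step 2: Rotational DOF (nonlinear) = 3
Step 3: Vibrational DOF = 3*6 - 6 = 12
Step 4: Total = 3 + 3 + 12 = 18

18


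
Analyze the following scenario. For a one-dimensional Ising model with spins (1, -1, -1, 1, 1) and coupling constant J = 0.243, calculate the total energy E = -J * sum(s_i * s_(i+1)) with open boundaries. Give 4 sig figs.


Step 1: Nearest-neighbor products: -1, 1, -1, 1
Step 2: Sum of products = 0
Step 3: E = -0.243 * 0 = 0

0


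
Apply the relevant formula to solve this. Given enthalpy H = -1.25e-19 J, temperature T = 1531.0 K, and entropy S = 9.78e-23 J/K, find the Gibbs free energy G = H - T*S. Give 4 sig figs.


Step 1: T*S = 1531.0 * 9.78e-23 = 1.497e-19 J
Step 2: G = H - T*S = -1.25e-19 - 1.497e-19
Step 3: G = -2.747e-19 J

-2.747e-19


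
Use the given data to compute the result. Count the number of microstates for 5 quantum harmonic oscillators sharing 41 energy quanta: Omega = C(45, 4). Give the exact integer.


Step 1: Use binomial coefficient C(45, 4)
Step 2: Numerator = 45! / 41!
Step 3: Denominator = 4!
Step 4: Omega = 148995

148995


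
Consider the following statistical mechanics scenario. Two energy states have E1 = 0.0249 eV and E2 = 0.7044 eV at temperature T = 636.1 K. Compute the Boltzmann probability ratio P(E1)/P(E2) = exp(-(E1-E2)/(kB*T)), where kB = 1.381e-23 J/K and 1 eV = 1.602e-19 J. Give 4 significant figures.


Step 1: Compute energy difference dE = E1 - E2 = 0.0249 - 0.7044 = -0.6795 eV
Step 2: Convert to Joules: dE_J = -0.6795 * 1.602e-19 = -1.089e-19 J
Step 3: Compute exponent = -dE_J / (kB * T) = -(-1.089e-19) / (1.381e-23 * 636.1) = 12.39
Step 4: P(E1)/P(E2) = exp(12.39) = 2.408e+05

2.408e+05


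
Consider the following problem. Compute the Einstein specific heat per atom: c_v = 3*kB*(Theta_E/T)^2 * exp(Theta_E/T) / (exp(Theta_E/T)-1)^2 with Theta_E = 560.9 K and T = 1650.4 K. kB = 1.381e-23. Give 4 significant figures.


Step 1: x = Theta_E/T = 560.9/1650.4 = 0.3399
Step 2: x^2 = 0.1155
Step 3: exp(x) = 1.405
Step 4: c_v = 3*1.381e-23*0.1155*1.405/(1.405-1)^2 = 4.103e-23

4.103e-23


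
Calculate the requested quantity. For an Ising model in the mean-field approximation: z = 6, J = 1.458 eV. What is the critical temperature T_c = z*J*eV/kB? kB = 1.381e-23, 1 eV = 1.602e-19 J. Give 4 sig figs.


Step 1: z*J = 6*1.458 = 8.748 eV
Step 2: Convert to Joules: 8.748*1.602e-19 = 1.401e-18 J
Step 3: T_c = 1.401e-18 / 1.381e-23 = 1.015e+05 K

1.015e+05


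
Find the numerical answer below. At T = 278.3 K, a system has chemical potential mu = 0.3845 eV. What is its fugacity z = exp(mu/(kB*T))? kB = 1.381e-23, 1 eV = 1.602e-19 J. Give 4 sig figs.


Step 1: Convert mu to Joules: 0.3845*1.602e-19 = 6.16e-20 J
Step 2: kB*T = 1.381e-23*278.3 = 3.843e-21 J
Step 3: mu/(kB*T) = 16.03
Step 4: z = exp(16.03) = 9.129e+06

9.129e+06


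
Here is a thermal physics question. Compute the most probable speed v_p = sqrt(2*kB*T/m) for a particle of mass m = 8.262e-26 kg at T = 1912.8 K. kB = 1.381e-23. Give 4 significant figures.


Step 1: Numerator = 2*kB*T = 2*1.381e-23*1912.8 = 5.283e-20
Step 2: Ratio = 5.283e-20 / 8.262e-26 = 6.395e+05
Step 3: v_p = sqrt(6.395e+05) = 799.7 m/s

799.7


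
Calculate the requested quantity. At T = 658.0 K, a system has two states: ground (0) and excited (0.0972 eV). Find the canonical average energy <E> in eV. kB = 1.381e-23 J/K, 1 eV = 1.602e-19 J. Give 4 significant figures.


Step 1: beta*E = 0.0972*1.602e-19/(1.381e-23*658.0) = 1.714
Step 2: exp(-beta*E) = 0.1802
Step 3: <E> = 0.0972*0.1802/(1+0.1802) = 0.01484 eV

0.01484


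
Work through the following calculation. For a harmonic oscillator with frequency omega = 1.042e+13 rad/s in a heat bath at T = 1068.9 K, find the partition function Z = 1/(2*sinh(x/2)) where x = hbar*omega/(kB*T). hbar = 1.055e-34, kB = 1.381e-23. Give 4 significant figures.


Step 1: Compute x = hbar*omega/(kB*T) = 1.055e-34*1.042e+13/(1.381e-23*1068.9) = 0.07447
Step 2: x/2 = 0.03724
Step 3: sinh(x/2) = 0.03724
Step 4: Z = 1/(2*0.03724) = 13.42

13.42


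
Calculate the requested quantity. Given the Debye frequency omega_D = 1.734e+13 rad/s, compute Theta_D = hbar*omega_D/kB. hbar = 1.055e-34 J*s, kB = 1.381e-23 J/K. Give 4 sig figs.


Step 1: hbar*omega_D = 1.055e-34 * 1.734e+13 = 1.829e-21 J
Step 2: Theta_D = 1.829e-21 / 1.381e-23
Step 3: Theta_D = 132.5 K

132.5


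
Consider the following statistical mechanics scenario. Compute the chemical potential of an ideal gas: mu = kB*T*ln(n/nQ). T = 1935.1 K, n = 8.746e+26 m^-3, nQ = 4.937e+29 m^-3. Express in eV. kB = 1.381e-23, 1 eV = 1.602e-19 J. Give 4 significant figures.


Step 1: n/nQ = 8.746e+26/4.937e+29 = 0.001772
Step 2: ln(n/nQ) = -6.336
Step 3: mu = kB*T*ln(n/nQ) = 2.672e-20*-6.336 = -1.693e-19 J
Step 4: Convert to eV: -1.693e-19/1.602e-19 = -1.057 eV

-1.057


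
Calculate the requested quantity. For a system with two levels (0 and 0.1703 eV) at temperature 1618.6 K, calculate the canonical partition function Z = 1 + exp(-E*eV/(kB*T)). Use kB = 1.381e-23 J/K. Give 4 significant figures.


Step 1: Compute beta*E = E*eV/(kB*T) = 0.1703*1.602e-19/(1.381e-23*1618.6) = 1.221
Step 2: exp(-beta*E) = exp(-1.221) = 0.2951
Step 3: Z = 1 + 0.2951 = 1.295

1.295


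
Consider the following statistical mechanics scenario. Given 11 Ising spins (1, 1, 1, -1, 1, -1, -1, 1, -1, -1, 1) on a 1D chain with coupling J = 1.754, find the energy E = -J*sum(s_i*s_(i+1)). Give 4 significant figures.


Step 1: Nearest-neighbor products: 1, 1, -1, -1, -1, 1, -1, -1, 1, -1
Step 2: Sum of products = -2
Step 3: E = -1.754 * -2 = 3.508

3.508


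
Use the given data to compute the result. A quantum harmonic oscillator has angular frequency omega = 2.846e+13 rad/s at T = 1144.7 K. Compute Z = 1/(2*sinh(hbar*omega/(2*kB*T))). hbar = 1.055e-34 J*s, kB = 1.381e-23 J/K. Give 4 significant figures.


Step 1: Compute x = hbar*omega/(kB*T) = 1.055e-34*2.846e+13/(1.381e-23*1144.7) = 0.1899
Step 2: x/2 = 0.09497
Step 3: sinh(x/2) = 0.09511
Step 4: Z = 1/(2*0.09511) = 5.257

5.257


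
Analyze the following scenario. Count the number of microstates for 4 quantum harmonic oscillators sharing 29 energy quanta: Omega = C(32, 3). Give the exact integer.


Step 1: Use binomial coefficient C(32, 3)
Step 2: Numerator = 32! / 29!
Step 3: Denominator = 3!
Step 4: Omega = 4960

4960


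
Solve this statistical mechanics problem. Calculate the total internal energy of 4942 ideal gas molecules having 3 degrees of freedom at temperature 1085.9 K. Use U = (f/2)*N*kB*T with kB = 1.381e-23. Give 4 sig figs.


Step 1: f/2 = 3/2 = 1.5
Step 2: N*kB*T = 4942*1.381e-23*1085.9 = 7.411e-17
Step 3: U = 1.5 * 7.411e-17 = 1.112e-16 J

1.112e-16


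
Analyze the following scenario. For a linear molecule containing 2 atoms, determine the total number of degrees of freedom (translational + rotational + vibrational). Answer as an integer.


Step 1: Translational DOF = 3
Step 2: Rotational DOF (linear) = 2
Step 3: Vibrational DOF = 3*2 - 5 = 1
Step 4: Total = 3 + 2 + 1 = 6

6


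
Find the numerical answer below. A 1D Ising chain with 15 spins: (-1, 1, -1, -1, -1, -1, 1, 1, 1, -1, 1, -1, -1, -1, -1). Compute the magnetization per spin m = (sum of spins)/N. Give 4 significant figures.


Step 1: Count up spins (+1): 5, down spins (-1): 10
Step 2: Total magnetization M = 5 - 10 = -5
Step 3: m = M/N = -5/15 = -0.3333

-0.3333


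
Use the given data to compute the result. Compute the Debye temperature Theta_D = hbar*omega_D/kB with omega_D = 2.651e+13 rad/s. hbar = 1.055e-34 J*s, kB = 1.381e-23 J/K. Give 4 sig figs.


Step 1: hbar*omega_D = 1.055e-34 * 2.651e+13 = 2.797e-21 J
Step 2: Theta_D = 2.797e-21 / 1.381e-23
Step 3: Theta_D = 202.5 K

202.5


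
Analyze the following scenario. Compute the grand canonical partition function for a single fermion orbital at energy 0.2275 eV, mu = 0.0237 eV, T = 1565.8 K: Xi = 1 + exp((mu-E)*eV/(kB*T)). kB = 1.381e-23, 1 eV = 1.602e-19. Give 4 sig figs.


Step 1: (mu - E) = 0.0237 - 0.2275 = -0.2038 eV
Step 2: x = (mu-E)*eV/(kB*T) = -0.2038*1.602e-19/(1.381e-23*1565.8) = -1.51
Step 3: exp(x) = 0.2209
Step 4: Xi = 1 + 0.2209 = 1.221

1.221


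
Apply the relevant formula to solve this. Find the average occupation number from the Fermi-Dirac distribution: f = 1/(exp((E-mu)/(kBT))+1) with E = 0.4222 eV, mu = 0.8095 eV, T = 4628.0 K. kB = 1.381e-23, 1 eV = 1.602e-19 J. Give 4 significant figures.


Step 1: (E - mu) = 0.4222 - 0.8095 = -0.3873 eV
Step 2: Convert: (E-mu)*eV = -6.205e-20 J
Step 3: x = (E-mu)*eV/(kB*T) = -0.9708
Step 4: f = 1/(exp(-0.9708)+1) = 0.7253

0.7253


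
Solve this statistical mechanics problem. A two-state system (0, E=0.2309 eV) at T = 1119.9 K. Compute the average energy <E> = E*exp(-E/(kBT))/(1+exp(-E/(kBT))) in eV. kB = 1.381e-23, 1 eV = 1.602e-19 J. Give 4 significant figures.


Step 1: beta*E = 0.2309*1.602e-19/(1.381e-23*1119.9) = 2.392
Step 2: exp(-beta*E) = 0.09147
Step 3: <E> = 0.2309*0.09147/(1+0.09147) = 0.01935 eV

0.01935


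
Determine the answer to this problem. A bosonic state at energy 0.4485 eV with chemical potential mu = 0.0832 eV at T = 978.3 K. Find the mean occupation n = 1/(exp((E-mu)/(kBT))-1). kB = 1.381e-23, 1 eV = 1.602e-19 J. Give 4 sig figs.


Step 1: (E - mu) = 0.3653 eV
Step 2: x = (E-mu)*eV/(kB*T) = 0.3653*1.602e-19/(1.381e-23*978.3) = 4.332
Step 3: exp(x) = 76.06
Step 4: n = 1/(exp(x)-1) = 0.01332

0.01332


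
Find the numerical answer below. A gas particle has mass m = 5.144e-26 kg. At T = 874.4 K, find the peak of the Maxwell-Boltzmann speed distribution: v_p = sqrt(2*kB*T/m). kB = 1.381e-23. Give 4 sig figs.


Step 1: Numerator = 2*kB*T = 2*1.381e-23*874.4 = 2.415e-20
Step 2: Ratio = 2.415e-20 / 5.144e-26 = 4.695e+05
Step 3: v_p = sqrt(4.695e+05) = 685.2 m/s

685.2


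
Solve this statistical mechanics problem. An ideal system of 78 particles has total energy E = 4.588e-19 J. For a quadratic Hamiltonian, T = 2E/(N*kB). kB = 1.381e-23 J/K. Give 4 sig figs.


Step 1: Numerator = 2*E = 2*4.588e-19 = 9.176e-19 J
Step 2: Denominator = N*kB = 78*1.381e-23 = 1.077e-21
Step 3: T = 9.176e-19 / 1.077e-21 = 851.9 K

851.9


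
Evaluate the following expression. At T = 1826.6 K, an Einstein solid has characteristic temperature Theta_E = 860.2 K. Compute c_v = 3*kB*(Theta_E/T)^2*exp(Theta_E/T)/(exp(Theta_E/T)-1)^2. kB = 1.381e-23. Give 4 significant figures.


Step 1: x = Theta_E/T = 860.2/1826.6 = 0.4709
Step 2: x^2 = 0.2218
Step 3: exp(x) = 1.601
Step 4: c_v = 3*1.381e-23*0.2218*1.601/(1.601-1)^2 = 4.067e-23

4.067e-23


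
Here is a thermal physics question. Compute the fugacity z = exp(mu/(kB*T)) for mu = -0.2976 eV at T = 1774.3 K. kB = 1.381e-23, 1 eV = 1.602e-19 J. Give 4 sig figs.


Step 1: Convert mu to Joules: -0.2976*1.602e-19 = -4.768e-20 J
Step 2: kB*T = 1.381e-23*1774.3 = 2.45e-20 J
Step 3: mu/(kB*T) = -1.946
Step 4: z = exp(-1.946) = 0.1429

0.1429


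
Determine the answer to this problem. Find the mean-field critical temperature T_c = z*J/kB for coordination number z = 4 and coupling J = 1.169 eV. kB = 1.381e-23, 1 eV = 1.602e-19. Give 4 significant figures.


Step 1: z*J = 4*1.169 = 4.676 eV
Step 2: Convert to Joules: 4.676*1.602e-19 = 7.491e-19 J
Step 3: T_c = 7.491e-19 / 1.381e-23 = 5.424e+04 K

5.424e+04


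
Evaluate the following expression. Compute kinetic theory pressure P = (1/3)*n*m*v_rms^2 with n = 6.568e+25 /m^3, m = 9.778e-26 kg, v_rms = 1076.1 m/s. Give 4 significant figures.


Step 1: v_rms^2 = 1076.1^2 = 1.158e+06
Step 2: n*m = 6.568e+25*9.778e-26 = 6.422
Step 3: P = (1/3)*6.422*1.158e+06 = 2.479e+06 Pa

2.479e+06


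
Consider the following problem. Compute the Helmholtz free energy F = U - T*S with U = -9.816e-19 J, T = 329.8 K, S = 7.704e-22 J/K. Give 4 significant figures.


Step 1: T*S = 329.8 * 7.704e-22 = 2.541e-19 J
Step 2: F = U - T*S = -9.816e-19 - 2.541e-19
Step 3: F = -1.236e-18 J

-1.236e-18


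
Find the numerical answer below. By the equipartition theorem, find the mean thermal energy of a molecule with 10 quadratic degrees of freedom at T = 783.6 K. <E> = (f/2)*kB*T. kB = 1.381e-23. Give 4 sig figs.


Step 1: f/2 = 10/2 = 5
Step 2: kB*T = 1.381e-23 * 783.6 = 1.082e-20
Step 3: <E> = 5 * 1.082e-20 = 5.411e-20 J

5.411e-20


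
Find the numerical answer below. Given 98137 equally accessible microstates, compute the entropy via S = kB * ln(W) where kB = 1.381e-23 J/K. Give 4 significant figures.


Step 1: ln(W) = ln(98137) = 11.49
Step 2: S = kB * ln(W) = 1.381e-23 * 11.49
Step 3: S = 1.587e-22 J/K

1.587e-22


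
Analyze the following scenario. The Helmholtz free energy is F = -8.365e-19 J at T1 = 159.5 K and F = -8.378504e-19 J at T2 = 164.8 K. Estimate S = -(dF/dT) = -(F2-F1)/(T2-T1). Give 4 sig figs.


Step 1: dF = F2 - F1 = -8.378504e-19 - (-8.365e-19) = -1.3504e-21 J
Step 2: dT = T2 - T1 = 164.8 - 159.5 = 5.3 K
Step 3: S = -dF/dT = -(-1.3504e-21)/5.3 = 2.548e-22 J/K

2.548e-22


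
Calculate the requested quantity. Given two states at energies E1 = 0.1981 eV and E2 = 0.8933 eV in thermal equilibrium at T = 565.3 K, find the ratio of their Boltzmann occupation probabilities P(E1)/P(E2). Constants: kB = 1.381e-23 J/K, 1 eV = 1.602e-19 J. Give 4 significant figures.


Step 1: Compute energy difference dE = E1 - E2 = 0.1981 - 0.8933 = -0.6952 eV
Step 2: Convert to Joules: dE_J = -0.6952 * 1.602e-19 = -1.114e-19 J
Step 3: Compute exponent = -dE_J / (kB * T) = -(-1.114e-19) / (1.381e-23 * 565.3) = 14.27
Step 4: P(E1)/P(E2) = exp(14.27) = 1.569e+06

1.569e+06


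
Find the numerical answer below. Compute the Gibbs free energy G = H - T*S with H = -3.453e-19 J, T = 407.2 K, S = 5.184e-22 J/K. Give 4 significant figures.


Step 1: T*S = 407.2 * 5.184e-22 = 2.111e-19 J
Step 2: G = H - T*S = -3.453e-19 - 2.111e-19
Step 3: G = -5.564e-19 J

-5.564e-19


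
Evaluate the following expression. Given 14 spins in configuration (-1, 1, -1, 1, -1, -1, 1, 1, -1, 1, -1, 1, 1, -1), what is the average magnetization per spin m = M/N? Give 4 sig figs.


Step 1: Count up spins (+1): 7, down spins (-1): 7
Step 2: Total magnetization M = 7 - 7 = 0
Step 3: m = M/N = 0/14 = 0

0


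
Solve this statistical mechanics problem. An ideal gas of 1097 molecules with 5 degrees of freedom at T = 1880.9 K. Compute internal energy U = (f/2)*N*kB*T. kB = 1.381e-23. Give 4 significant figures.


Step 1: f/2 = 5/2 = 2.5
Step 2: N*kB*T = 1097*1.381e-23*1880.9 = 2.849e-17
Step 3: U = 2.5 * 2.849e-17 = 7.124e-17 J

7.124e-17


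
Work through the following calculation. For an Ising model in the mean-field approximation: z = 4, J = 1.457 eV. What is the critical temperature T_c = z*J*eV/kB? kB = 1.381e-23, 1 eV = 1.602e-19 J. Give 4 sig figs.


Step 1: z*J = 4*1.457 = 5.828 eV
Step 2: Convert to Joules: 5.828*1.602e-19 = 9.336e-19 J
Step 3: T_c = 9.336e-19 / 1.381e-23 = 6.761e+04 K

6.761e+04


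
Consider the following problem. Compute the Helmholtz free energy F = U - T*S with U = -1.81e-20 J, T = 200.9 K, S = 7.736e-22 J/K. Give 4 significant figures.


Step 1: T*S = 200.9 * 7.736e-22 = 1.554e-19 J
Step 2: F = U - T*S = -1.81e-20 - 1.554e-19
Step 3: F = -1.735e-19 J

-1.735e-19


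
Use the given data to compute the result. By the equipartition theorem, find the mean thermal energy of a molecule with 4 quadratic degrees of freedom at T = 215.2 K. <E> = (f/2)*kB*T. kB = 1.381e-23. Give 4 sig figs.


Step 1: f/2 = 4/2 = 2
Step 2: kB*T = 1.381e-23 * 215.2 = 2.972e-21
Step 3: <E> = 2 * 2.972e-21 = 5.944e-21 J

5.944e-21


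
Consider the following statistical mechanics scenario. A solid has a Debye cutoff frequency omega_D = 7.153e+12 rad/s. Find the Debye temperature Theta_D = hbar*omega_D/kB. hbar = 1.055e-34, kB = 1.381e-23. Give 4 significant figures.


Step 1: hbar*omega_D = 1.055e-34 * 7.153e+12 = 7.546e-22 J
Step 2: Theta_D = 7.546e-22 / 1.381e-23
Step 3: Theta_D = 54.64 K

54.64


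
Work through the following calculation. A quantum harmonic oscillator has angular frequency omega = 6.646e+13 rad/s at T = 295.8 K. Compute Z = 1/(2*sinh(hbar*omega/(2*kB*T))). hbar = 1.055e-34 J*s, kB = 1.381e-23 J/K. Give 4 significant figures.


Step 1: Compute x = hbar*omega/(kB*T) = 1.055e-34*6.646e+13/(1.381e-23*295.8) = 1.716
Step 2: x/2 = 0.8582
Step 3: sinh(x/2) = 0.9675
Step 4: Z = 1/(2*0.9675) = 0.5168

0.5168


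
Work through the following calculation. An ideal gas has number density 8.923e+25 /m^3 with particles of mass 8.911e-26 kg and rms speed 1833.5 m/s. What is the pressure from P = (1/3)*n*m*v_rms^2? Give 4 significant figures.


Step 1: v_rms^2 = 1833.5^2 = 3.362e+06
Step 2: n*m = 8.923e+25*8.911e-26 = 7.951
Step 3: P = (1/3)*7.951*3.362e+06 = 8.91e+06 Pa

8.91e+06


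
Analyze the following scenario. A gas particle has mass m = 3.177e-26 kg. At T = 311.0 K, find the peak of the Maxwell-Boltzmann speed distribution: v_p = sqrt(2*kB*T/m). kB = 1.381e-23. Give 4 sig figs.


Step 1: Numerator = 2*kB*T = 2*1.381e-23*311.0 = 8.59e-21
Step 2: Ratio = 8.59e-21 / 3.177e-26 = 2.704e+05
Step 3: v_p = sqrt(2.704e+05) = 520 m/s

520


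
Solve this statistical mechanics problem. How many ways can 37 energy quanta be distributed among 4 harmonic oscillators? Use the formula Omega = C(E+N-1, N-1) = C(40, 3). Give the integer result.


Step 1: Use binomial coefficient C(40, 3)
Step 2: Numerator = 40! / 37!
Step 3: Denominator = 3!
Step 4: Omega = 9880

9880


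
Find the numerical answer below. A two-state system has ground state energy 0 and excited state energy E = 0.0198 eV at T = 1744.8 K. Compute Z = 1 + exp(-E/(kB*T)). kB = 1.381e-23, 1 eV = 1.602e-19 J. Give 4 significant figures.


Step 1: Compute beta*E = E*eV/(kB*T) = 0.0198*1.602e-19/(1.381e-23*1744.8) = 0.1316
Step 2: exp(-beta*E) = exp(-0.1316) = 0.8767
Step 3: Z = 1 + 0.8767 = 1.877

1.877


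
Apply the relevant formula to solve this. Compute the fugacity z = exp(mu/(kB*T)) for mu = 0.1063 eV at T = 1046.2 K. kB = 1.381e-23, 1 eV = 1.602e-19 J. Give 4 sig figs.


Step 1: Convert mu to Joules: 0.1063*1.602e-19 = 1.703e-20 J
Step 2: kB*T = 1.381e-23*1046.2 = 1.445e-20 J
Step 3: mu/(kB*T) = 1.179
Step 4: z = exp(1.179) = 3.25

3.25
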